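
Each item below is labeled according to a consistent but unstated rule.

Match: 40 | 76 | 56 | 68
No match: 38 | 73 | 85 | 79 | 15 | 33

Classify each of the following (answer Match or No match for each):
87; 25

The rule appears to be: multiple of 4.
No match: 87, since 87 = 4·21 + 3.
No match: 25, since 25 = 4·6 + 1.

No match, No match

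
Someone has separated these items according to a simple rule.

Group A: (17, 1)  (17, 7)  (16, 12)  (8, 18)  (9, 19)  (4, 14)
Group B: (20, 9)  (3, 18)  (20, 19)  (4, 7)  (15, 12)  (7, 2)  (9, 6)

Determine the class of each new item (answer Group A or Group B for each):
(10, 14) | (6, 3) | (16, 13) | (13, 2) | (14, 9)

'Group A' ⟺ sum is even.
(10, 14) → 10+14 = 24 → Group A. (6, 3) → 6+3 = 9 → Group B. (16, 13) → 16+13 = 29 → Group B. (13, 2) → 13+2 = 15 → Group B. (14, 9) → 14+9 = 23 → Group B.

Group A, Group B, Group B, Group B, Group B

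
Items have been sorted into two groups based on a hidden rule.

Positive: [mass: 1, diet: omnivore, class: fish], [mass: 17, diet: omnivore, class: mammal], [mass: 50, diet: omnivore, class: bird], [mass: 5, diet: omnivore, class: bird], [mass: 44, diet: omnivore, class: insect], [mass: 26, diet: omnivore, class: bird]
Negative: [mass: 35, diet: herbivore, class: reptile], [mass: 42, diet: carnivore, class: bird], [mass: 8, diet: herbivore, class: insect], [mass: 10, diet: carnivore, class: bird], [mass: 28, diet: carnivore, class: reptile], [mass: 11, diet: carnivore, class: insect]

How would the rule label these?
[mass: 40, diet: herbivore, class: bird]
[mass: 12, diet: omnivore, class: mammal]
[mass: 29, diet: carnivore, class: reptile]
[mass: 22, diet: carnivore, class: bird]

The classifier is using: diet is omnivore.

Negative, Positive, Negative, Negative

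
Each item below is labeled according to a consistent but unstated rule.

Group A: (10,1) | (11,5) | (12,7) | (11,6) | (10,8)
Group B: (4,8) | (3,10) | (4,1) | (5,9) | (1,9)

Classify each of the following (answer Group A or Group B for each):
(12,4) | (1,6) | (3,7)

All 'Group A' examples share one property — first ≥ 6 — and every 'Group B' example lacks it.
(12,4) → first 12 → Group A. (1,6) → first 1 → Group B. (3,7) → first 3 → Group B.

Group A, Group B, Group B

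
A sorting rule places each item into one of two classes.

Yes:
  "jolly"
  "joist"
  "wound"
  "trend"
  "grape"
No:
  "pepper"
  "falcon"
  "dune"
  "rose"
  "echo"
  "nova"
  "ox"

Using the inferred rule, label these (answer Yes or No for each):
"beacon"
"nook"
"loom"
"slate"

No, No, No, Yes

The common property of the 'Yes' items is: odd length. No 'No' item has it.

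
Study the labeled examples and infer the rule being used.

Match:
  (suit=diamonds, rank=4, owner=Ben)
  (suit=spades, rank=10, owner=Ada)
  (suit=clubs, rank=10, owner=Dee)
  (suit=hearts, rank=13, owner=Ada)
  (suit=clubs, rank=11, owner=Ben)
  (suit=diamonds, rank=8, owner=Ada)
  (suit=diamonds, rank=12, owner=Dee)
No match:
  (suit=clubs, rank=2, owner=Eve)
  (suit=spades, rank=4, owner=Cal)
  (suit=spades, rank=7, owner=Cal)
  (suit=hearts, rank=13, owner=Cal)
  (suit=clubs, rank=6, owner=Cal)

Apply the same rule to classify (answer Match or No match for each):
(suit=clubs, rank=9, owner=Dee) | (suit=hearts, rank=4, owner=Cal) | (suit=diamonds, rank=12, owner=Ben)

The pattern is that an item is 'Match' exactly when: owner is not Cal AND rank ≥ 4.

Match, No match, Match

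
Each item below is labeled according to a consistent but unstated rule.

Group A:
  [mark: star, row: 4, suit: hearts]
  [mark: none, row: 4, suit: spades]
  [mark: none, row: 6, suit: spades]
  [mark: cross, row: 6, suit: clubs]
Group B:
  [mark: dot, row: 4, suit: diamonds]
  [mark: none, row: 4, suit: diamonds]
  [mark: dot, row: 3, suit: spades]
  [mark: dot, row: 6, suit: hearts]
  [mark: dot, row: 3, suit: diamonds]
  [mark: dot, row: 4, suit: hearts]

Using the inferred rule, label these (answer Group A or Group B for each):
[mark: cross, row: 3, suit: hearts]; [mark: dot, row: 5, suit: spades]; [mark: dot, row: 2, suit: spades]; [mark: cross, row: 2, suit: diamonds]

The rule appears to be: suit is not diamonds AND mark is not dot.
[mark: cross, row: 3, suit: hearts] — suit is hearts, mark is cross, hence Group A.
[mark: dot, row: 5, suit: spades] — suit is spades, mark is dot, hence Group B.
[mark: dot, row: 2, suit: spades] — suit is spades, mark is dot, hence Group B.
[mark: cross, row: 2, suit: diamonds] — suit is diamonds, mark is cross, hence Group B.

Group A, Group B, Group B, Group B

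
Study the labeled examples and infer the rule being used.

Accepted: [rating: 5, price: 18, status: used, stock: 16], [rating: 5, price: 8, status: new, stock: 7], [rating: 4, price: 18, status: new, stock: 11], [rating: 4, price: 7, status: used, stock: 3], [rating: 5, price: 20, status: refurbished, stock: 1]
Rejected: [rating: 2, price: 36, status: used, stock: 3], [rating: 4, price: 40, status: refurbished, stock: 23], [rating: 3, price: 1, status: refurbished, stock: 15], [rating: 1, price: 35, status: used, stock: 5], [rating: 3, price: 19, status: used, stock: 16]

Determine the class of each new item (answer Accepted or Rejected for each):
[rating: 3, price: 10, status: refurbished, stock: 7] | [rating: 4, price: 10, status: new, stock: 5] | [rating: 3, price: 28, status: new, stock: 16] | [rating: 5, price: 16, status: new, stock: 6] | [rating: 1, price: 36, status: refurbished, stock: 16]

Rejected, Accepted, Rejected, Accepted, Rejected

A rule that fits every label: rating ≥ 4 AND price ≤ 20 — true of each 'Accepted' example, false of each 'Rejected' one.
[rating: 3, price: 10, status: refurbished, stock: 7] → rating = 3, price = 10 → Rejected.
[rating: 4, price: 10, status: new, stock: 5] → rating = 4, price = 10 → Accepted.
[rating: 3, price: 28, status: new, stock: 16] → rating = 3, price = 28 → Rejected.
[rating: 5, price: 16, status: new, stock: 6] → rating = 5, price = 16 → Accepted.
[rating: 1, price: 36, status: refurbished, stock: 16] → rating = 1, price = 36 → Rejected.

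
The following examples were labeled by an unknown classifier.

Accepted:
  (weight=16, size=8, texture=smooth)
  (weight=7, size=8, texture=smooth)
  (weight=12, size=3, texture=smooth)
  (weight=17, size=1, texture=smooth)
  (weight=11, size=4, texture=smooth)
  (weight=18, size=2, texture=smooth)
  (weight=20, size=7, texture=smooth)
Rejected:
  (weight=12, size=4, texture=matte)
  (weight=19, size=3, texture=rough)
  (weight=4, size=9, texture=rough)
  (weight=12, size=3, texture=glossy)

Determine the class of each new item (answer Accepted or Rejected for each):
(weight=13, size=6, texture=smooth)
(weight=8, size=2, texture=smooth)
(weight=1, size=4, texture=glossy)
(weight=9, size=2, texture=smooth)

Looking at the examples, the only property every 'Accepted' case has and every 'Rejected' case lacks is: texture is smooth.

Accepted, Accepted, Rejected, Accepted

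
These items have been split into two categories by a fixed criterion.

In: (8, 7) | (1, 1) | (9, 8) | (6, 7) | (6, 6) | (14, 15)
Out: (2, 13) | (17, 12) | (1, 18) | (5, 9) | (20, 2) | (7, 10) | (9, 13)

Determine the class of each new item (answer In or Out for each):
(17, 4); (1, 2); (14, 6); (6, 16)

Out, In, Out, Out

All 'In' examples share one property — |first − second| ≤ 1 — and every 'Out' example lacks it.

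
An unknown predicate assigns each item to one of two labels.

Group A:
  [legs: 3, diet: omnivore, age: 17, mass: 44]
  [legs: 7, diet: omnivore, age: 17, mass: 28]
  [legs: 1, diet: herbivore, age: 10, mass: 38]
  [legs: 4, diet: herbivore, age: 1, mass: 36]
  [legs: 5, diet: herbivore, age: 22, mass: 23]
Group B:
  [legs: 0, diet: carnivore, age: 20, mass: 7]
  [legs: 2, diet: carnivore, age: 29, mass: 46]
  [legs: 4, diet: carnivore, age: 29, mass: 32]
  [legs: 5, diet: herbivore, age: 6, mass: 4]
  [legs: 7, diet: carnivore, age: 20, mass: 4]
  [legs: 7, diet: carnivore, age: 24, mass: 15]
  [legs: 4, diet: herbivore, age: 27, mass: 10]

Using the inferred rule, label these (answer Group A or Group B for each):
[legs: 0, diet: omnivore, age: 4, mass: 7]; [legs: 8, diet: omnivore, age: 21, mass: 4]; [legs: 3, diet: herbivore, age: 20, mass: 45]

Group B, Group B, Group A

The pattern is that an item is 'Group A' exactly when: mass ≥ 10 AND age ≤ 22.
[legs: 0, diet: omnivore, age: 4, mass: 7]: Group B (mass = 7, age = 4). [legs: 8, diet: omnivore, age: 21, mass: 4]: Group B (mass = 4, age = 21). [legs: 3, diet: herbivore, age: 20, mass: 45]: Group A (mass = 45, age = 20).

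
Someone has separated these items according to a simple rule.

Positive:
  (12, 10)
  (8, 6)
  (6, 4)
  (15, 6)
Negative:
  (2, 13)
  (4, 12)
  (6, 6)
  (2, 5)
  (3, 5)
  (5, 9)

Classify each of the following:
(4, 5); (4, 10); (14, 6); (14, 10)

Negative, Negative, Positive, Positive

The simplest hypothesis consistent with all the labels is: first > second.
(4, 5) — 4 < 5, hence Negative.
(4, 10) — 4 < 10, hence Negative.
(14, 6) — 14 > 6, hence Positive.
(14, 10) — 14 > 10, hence Positive.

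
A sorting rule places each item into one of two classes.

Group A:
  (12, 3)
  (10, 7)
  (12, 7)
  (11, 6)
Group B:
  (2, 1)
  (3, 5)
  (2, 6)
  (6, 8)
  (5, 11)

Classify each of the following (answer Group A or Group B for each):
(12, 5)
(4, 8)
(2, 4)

Group A, Group B, Group B

The simplest hypothesis consistent with all the labels is: first ≥ 7.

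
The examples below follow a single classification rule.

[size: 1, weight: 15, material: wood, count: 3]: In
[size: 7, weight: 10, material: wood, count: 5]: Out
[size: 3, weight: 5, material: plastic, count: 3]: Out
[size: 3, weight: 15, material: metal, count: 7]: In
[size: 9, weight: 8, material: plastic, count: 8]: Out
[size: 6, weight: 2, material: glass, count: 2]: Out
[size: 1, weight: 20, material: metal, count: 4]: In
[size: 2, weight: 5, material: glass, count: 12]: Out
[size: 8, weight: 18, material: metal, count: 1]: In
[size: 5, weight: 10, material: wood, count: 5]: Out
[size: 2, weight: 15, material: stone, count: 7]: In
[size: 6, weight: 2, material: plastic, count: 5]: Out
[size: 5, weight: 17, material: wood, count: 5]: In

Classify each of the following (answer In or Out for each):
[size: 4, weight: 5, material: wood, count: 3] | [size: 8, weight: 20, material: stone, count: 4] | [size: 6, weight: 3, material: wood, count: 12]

Out, In, Out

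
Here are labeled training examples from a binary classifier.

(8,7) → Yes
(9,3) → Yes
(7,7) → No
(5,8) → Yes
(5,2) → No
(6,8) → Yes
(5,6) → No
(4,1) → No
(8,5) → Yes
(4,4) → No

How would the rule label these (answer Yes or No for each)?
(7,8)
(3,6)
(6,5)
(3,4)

Yes, No, No, No

The simplest hypothesis consistent with all the labels is: max ≥ 8.
(7,8) → max 8 → Yes. (3,6) → max 6 → No. (6,5) → max 6 → No. (3,4) → max 4 → No.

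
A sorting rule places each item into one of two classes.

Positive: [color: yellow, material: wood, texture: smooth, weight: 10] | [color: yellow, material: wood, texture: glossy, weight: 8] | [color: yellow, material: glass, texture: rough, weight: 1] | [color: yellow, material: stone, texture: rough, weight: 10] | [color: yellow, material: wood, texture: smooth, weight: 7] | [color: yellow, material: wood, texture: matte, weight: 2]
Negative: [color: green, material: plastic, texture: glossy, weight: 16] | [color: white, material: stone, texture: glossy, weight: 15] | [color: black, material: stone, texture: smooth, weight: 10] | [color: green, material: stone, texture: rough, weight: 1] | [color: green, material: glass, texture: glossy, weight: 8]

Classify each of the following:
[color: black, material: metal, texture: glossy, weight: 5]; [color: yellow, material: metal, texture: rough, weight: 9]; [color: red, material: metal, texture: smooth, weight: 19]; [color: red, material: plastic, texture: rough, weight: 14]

Negative, Positive, Negative, Negative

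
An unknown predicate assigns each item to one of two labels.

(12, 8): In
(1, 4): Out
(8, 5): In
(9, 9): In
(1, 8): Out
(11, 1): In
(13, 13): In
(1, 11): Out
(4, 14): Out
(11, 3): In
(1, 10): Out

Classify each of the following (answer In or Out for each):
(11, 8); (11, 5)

In, In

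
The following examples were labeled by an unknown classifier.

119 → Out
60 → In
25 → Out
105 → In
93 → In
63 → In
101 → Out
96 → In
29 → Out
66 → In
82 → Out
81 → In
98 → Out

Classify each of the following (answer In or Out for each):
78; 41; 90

One predicate separates the groups cleanly: multiple of 3.
78 → 78 = 3·26 → In. 41 → 41 = 3·13 + 2 → Out. 90 → 90 = 3·30 → In.

In, Out, In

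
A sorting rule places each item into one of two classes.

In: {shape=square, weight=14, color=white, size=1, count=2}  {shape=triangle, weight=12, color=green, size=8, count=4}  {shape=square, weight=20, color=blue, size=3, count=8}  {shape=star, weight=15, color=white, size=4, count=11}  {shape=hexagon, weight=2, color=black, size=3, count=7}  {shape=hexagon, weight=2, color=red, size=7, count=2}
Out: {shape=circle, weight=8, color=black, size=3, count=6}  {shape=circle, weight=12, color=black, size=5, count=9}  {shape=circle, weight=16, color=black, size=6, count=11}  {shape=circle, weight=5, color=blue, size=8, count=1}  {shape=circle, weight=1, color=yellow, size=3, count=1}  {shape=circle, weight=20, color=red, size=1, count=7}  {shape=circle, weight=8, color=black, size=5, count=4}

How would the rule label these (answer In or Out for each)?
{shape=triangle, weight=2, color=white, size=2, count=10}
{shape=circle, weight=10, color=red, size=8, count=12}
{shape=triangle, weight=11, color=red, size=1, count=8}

In, Out, In

'In' ⟺ shape is not circle.
{shape=triangle, weight=2, color=white, size=2, count=10} — shape is triangle, hence In.
{shape=circle, weight=10, color=red, size=8, count=12} — shape is circle, hence Out.
{shape=triangle, weight=11, color=red, size=1, count=8} — shape is triangle, hence In.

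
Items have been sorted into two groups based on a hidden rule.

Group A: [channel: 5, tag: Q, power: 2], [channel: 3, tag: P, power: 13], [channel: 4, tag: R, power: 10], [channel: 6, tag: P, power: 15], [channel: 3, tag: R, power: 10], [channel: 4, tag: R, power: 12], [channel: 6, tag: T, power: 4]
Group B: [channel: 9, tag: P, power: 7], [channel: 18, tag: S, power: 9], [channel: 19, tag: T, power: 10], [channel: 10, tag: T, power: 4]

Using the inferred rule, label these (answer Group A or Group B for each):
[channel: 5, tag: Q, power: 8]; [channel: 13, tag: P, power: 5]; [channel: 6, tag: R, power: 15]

Group A, Group B, Group A

The pattern is that an item is 'Group A' exactly when: channel ≤ 6.
[channel: 5, tag: Q, power: 8]: channel = 5, qualifies → Group A.
[channel: 13, tag: P, power: 5]: channel = 13, does not fit → Group B.
[channel: 6, tag: R, power: 15]: channel = 6, qualifies → Group A.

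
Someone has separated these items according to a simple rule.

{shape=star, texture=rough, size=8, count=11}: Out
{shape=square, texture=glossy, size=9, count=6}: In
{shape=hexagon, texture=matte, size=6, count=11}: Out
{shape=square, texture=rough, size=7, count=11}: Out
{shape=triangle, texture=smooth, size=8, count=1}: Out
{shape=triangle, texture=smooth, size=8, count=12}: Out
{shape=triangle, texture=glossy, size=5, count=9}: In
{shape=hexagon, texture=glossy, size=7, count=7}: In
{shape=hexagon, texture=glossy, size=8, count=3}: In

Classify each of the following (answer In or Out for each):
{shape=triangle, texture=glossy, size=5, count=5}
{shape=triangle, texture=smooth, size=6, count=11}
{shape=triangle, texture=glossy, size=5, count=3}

In, Out, In

One predicate separates the groups cleanly: texture is glossy.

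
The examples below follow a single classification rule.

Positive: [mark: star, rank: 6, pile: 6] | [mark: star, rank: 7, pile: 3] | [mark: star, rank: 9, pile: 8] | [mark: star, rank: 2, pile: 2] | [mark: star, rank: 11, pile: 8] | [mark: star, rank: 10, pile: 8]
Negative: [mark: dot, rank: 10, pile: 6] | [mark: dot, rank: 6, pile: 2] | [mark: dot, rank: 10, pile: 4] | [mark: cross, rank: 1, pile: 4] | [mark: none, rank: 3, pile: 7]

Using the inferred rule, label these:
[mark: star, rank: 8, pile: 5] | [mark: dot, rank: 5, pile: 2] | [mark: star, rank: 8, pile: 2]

Positive, Negative, Positive

The rule appears to be: mark is star.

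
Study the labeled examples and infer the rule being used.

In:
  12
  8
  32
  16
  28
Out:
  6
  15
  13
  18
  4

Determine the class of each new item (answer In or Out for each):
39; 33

Out, Out

The pattern is that an item is 'In' exactly when: multiple of 4 AND at least 6.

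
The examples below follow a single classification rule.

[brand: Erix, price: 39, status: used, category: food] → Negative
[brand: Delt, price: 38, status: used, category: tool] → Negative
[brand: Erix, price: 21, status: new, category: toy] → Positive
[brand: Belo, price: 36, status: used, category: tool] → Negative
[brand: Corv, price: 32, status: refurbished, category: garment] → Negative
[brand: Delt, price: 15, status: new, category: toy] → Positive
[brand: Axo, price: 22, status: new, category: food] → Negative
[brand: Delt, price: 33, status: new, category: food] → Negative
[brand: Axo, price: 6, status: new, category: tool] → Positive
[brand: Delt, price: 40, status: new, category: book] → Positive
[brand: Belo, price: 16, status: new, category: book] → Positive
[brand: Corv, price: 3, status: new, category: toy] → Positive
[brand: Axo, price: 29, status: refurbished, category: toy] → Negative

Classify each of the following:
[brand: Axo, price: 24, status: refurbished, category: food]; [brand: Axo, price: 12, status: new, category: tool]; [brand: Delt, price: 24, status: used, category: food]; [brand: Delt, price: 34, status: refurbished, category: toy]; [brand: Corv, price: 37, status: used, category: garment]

The pattern is that an item is 'Positive' exactly when: category is book OR price ≤ 21.
[brand: Axo, price: 24, status: refurbished, category: food] → category is food, price = 24 → Negative. [brand: Axo, price: 12, status: new, category: tool] → category is tool, price = 12 → Positive. [brand: Delt, price: 24, status: used, category: food] → category is food, price = 24 → Negative. [brand: Delt, price: 34, status: refurbished, category: toy] → category is toy, price = 34 → Negative. [brand: Corv, price: 37, status: used, category: garment] → category is garment, price = 37 → Negative.

Negative, Positive, Negative, Negative, Negative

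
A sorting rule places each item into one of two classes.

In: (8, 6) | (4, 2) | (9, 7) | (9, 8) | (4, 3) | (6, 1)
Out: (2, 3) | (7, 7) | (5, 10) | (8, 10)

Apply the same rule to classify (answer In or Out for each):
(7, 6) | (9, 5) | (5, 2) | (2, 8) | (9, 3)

In, In, In, Out, In

Looking at the examples, the only property every 'In' case has and every 'Out' case lacks is: first > second.
(7, 6): 7 > 6 — satisfies this, so In. (9, 5): 9 > 5 — satisfies this, so In. (5, 2): 5 > 2 — satisfies this, so In. (2, 8): 2 < 8 — fails this test, so Out. (9, 3): 9 > 3 — satisfies this, so In.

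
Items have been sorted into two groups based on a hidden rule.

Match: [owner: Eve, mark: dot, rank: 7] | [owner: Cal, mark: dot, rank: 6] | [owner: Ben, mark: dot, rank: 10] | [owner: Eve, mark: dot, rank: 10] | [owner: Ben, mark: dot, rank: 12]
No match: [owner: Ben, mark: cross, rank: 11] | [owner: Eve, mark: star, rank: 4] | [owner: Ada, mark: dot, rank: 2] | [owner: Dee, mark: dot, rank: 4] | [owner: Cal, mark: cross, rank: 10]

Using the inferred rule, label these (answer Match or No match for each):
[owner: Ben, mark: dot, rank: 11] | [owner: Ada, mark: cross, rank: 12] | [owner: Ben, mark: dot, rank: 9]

The rule appears to be: mark is dot AND rank ≥ 6.
[owner: Ben, mark: dot, rank: 11]: mark is dot, rank = 11, meets the rule → Match. [owner: Ada, mark: cross, rank: 12]: mark is cross, rank = 12, does not satisfy this → No match. [owner: Ben, mark: dot, rank: 9]: mark is dot, rank = 9, meets the rule → Match.

Match, No match, Match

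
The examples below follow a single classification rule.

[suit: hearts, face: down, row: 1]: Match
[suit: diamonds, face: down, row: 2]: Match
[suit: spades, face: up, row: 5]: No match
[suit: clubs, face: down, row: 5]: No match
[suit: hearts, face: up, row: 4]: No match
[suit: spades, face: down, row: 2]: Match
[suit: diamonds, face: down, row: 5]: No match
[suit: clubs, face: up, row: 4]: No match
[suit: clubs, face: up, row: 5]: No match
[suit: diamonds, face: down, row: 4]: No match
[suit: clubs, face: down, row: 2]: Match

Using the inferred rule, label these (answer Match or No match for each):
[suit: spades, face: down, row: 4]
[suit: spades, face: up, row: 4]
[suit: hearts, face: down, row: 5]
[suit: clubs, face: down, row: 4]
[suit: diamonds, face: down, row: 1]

One predicate separates the groups cleanly: row ≤ 2.
No match: [suit: spades, face: down, row: 4], since row = 4. No match: [suit: spades, face: up, row: 4], since row = 4. No match: [suit: hearts, face: down, row: 5], since row = 5. No match: [suit: clubs, face: down, row: 4], since row = 4. Match: [suit: diamonds, face: down, row: 1], since row = 1.

No match, No match, No match, No match, Match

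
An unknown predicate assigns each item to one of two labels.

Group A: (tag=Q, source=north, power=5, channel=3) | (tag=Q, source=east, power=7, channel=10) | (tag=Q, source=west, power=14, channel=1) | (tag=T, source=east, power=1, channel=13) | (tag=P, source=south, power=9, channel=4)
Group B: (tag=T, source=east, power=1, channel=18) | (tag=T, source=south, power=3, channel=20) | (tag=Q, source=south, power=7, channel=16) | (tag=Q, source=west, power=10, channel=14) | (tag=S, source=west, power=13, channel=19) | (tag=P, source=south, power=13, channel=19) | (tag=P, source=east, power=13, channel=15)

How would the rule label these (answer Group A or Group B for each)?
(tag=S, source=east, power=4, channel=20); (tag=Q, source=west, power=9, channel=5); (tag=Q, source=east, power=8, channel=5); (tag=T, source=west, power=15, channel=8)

Group B, Group A, Group A, Group A

One predicate separates the groups cleanly: channel ≤ 13.
(tag=S, source=east, power=4, channel=20): channel = 20 — fails this test, so Group B. (tag=Q, source=west, power=9, channel=5): channel = 5 — satisfies this, so Group A. (tag=Q, source=east, power=8, channel=5): channel = 5 — satisfies this, so Group A. (tag=T, source=west, power=15, channel=8): channel = 8 — satisfies this, so Group A.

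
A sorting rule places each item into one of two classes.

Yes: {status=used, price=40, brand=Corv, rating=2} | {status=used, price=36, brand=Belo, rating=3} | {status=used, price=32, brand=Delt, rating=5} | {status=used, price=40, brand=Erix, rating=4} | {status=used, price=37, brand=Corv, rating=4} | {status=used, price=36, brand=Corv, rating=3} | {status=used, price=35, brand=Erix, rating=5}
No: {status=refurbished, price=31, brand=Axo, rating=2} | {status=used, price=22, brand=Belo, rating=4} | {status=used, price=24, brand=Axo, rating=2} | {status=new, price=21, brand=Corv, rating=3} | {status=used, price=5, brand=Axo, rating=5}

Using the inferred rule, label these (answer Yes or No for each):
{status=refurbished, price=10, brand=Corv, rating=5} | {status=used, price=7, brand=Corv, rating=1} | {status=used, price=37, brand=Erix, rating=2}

No, No, Yes

The rule appears to be: price ≥ 32.
{status=refurbished, price=10, brand=Corv, rating=5} → price = 10 → No.
{status=used, price=7, brand=Corv, rating=1} → price = 7 → No.
{status=used, price=37, brand=Erix, rating=2} → price = 37 → Yes.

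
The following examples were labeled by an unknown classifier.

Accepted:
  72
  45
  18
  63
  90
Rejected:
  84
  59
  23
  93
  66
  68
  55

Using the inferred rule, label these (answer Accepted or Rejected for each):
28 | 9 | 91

Rejected, Accepted, Rejected

Comparing the two groups points to one rule — multiple of 9.
28: 28 = 9·3 + 1, doesn't qualify → Rejected.
9: 9 = 9·1, satisfies this → Accepted.
91: 91 = 9·10 + 1, doesn't qualify → Rejected.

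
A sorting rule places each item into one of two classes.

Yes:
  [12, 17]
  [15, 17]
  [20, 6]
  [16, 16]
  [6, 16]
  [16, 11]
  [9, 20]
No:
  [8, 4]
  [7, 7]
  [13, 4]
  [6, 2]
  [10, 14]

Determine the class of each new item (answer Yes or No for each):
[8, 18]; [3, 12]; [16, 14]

Yes, No, Yes

The simplest hypothesis consistent with all the labels is: max ≥ 15.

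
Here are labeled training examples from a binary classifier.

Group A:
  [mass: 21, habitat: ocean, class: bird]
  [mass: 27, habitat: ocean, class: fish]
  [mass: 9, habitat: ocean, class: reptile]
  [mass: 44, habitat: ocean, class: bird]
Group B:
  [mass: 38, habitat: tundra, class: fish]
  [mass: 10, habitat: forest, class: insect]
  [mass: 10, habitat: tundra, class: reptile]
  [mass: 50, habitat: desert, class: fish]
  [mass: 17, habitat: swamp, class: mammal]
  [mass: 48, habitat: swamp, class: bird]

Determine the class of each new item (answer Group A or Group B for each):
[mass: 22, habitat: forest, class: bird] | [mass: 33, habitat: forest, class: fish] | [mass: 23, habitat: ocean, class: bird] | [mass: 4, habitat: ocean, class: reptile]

Group B, Group B, Group A, Group A

The common property of the 'Group A' items is: habitat is ocean. No 'Group B' item has it.
[mass: 22, habitat: forest, class: bird] → habitat is forest → Group B.
[mass: 33, habitat: forest, class: fish] → habitat is forest → Group B.
[mass: 23, habitat: ocean, class: bird] → habitat is ocean → Group A.
[mass: 4, habitat: ocean, class: reptile] → habitat is ocean → Group A.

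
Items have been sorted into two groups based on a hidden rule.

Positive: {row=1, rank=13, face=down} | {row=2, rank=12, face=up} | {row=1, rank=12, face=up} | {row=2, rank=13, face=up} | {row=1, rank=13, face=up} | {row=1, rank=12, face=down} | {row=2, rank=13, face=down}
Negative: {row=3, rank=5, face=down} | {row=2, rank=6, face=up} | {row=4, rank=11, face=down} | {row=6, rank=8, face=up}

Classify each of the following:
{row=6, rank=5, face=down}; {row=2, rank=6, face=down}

Negative, Negative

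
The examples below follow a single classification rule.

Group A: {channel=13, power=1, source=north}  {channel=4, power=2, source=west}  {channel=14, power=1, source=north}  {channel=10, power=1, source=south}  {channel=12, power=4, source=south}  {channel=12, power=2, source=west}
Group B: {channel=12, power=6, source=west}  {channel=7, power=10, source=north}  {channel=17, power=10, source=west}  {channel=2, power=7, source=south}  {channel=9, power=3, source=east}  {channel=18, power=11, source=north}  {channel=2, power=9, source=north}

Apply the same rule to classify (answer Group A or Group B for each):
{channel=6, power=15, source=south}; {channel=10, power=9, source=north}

One predicate separates the groups cleanly: power ≤ 2 OR power = 4.

Group B, Group B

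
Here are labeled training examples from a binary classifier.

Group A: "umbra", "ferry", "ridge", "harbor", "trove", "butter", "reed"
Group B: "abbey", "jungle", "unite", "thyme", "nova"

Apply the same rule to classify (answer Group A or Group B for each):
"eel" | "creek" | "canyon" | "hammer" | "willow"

The classifier is using: contains 'r'.
"eel": no 'r', does not satisfy this → Group B. "creek": has 'r', qualifies → Group A. "canyon": no 'r', does not satisfy this → Group B. "hammer": has 'r', qualifies → Group A. "willow": no 'r', does not satisfy this → Group B.

Group B, Group A, Group B, Group A, Group B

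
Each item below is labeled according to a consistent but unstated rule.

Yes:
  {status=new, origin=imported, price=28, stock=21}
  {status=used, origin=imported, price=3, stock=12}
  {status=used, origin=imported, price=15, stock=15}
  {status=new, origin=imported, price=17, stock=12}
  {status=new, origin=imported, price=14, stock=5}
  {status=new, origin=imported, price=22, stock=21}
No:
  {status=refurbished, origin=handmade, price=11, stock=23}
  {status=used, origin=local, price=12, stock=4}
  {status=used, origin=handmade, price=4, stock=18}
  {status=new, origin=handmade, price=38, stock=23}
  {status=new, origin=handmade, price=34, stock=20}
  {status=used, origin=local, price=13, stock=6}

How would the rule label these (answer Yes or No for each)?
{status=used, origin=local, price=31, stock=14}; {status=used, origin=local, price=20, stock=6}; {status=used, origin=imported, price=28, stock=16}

Rule: origin is imported. This holds for each 'Yes' example and fails for each 'No' one.
{status=used, origin=local, price=31, stock=14} — origin is local, hence No.
{status=used, origin=local, price=20, stock=6} — origin is local, hence No.
{status=used, origin=imported, price=28, stock=16} — origin is imported, hence Yes.

No, No, Yes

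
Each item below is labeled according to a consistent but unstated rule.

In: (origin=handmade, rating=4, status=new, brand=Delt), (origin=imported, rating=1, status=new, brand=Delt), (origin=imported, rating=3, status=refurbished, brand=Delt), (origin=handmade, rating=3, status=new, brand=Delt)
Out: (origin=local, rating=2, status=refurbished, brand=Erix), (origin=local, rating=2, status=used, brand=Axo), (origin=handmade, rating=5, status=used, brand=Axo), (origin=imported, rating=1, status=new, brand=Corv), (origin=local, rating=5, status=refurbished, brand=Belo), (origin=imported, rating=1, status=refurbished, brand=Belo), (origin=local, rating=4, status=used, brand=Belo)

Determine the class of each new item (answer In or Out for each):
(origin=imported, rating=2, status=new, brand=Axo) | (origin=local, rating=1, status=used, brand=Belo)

The classifier is using: brand is Delt.

Out, Out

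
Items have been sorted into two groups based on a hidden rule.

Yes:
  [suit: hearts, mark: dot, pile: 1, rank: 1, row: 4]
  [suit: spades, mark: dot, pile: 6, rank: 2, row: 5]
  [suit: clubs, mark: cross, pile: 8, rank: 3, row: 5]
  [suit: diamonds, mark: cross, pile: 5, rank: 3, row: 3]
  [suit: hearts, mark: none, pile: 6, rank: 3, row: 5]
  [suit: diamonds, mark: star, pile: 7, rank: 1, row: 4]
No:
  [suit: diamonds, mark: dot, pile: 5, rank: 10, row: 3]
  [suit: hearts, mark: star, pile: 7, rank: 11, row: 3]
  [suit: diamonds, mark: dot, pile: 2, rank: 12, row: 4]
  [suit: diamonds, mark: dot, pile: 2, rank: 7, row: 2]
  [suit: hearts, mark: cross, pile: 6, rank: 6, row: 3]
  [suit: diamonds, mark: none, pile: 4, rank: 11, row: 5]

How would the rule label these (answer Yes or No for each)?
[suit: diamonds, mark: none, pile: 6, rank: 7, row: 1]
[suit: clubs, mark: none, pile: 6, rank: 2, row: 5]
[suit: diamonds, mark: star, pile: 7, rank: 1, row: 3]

No, Yes, Yes

A rule that fits every label: rank ≤ 3 — true of each 'Yes' example, false of each 'No' one.
No: [suit: diamonds, mark: none, pile: 6, rank: 7, row: 1], since rank = 7. Yes: [suit: clubs, mark: none, pile: 6, rank: 2, row: 5], since rank = 2. Yes: [suit: diamonds, mark: star, pile: 7, rank: 1, row: 3], since rank = 1.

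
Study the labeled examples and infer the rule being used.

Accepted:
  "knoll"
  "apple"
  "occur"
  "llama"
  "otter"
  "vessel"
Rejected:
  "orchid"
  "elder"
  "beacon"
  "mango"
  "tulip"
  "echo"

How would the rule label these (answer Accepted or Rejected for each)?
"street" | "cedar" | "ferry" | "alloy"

Rule: has a double letter. This holds for each 'Accepted' example and fails for each 'Rejected' one.
"street" → 'ee' doubled → Accepted. "cedar" → no doubled letter → Rejected. "ferry" → 'rr' doubled → Accepted. "alloy" → 'll' doubled → Accepted.

Accepted, Rejected, Accepted, Accepted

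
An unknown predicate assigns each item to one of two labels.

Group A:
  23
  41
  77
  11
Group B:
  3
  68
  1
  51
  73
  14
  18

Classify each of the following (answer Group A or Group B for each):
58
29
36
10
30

The simplest hypothesis consistent with all the labels is: ≡ 5 (mod 6).
58: 58 mod 6 = 4, does not satisfy this → Group B.
29: 29 mod 6 = 5, checks out → Group A.
36: 36 mod 6 = 0, does not satisfy this → Group B.
10: 10 mod 6 = 4, does not satisfy this → Group B.
30: 30 mod 6 = 0, does not satisfy this → Group B.

Group B, Group A, Group B, Group B, Group B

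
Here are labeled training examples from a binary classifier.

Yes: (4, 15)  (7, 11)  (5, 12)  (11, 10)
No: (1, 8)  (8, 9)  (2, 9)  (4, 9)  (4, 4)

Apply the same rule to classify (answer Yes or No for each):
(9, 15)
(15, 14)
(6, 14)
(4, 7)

'Yes' ⟺ second ≥ 10.
(9, 15): second 15, meets the rule → Yes. (15, 14): second 14, meets the rule → Yes. (6, 14): second 14, meets the rule → Yes. (4, 7): second 7, does not satisfy this → No.

Yes, Yes, Yes, No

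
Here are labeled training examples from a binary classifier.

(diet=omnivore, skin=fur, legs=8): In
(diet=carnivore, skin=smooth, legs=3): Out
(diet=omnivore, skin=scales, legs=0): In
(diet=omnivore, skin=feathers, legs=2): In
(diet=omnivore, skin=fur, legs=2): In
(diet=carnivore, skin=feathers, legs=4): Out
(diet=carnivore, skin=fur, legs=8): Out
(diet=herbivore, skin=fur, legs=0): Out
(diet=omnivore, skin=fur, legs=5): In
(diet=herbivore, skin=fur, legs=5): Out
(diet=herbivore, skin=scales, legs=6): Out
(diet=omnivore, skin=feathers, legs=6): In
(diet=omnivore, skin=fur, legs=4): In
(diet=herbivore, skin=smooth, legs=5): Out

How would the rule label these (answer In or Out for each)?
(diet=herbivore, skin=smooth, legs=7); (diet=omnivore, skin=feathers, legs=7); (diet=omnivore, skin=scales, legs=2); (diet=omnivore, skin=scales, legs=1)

Comparing the two groups points to one rule — diet is omnivore.
(diet=herbivore, skin=smooth, legs=7): Out (diet is herbivore). (diet=omnivore, skin=feathers, legs=7): In (diet is omnivore). (diet=omnivore, skin=scales, legs=2): In (diet is omnivore). (diet=omnivore, skin=scales, legs=1): In (diet is omnivore).

Out, In, In, In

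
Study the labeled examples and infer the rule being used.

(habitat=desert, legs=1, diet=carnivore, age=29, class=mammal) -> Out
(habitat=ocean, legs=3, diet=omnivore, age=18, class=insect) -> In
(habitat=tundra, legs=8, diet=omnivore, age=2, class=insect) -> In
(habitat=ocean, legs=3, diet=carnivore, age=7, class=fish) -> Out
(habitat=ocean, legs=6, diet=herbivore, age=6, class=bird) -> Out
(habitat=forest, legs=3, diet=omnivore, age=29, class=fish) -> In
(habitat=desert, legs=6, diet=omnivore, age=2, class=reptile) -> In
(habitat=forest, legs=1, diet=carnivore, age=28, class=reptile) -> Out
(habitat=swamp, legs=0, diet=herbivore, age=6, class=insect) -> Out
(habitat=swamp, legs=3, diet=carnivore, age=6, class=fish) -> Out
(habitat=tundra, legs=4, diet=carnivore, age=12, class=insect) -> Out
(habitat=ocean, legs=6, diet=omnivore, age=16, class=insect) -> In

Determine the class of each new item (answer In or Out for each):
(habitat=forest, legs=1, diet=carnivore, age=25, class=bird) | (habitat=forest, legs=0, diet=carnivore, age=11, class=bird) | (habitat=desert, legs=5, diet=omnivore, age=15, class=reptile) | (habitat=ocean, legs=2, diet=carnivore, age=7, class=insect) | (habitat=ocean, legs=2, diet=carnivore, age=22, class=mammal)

Comparing the two groups points to one rule — diet is omnivore.
Out: (habitat=forest, legs=1, diet=carnivore, age=25, class=bird), since diet is carnivore. Out: (habitat=forest, legs=0, diet=carnivore, age=11, class=bird), since diet is carnivore. In: (habitat=desert, legs=5, diet=omnivore, age=15, class=reptile), since diet is omnivore. Out: (habitat=ocean, legs=2, diet=carnivore, age=7, class=insect), since diet is carnivore. Out: (habitat=ocean, legs=2, diet=carnivore, age=22, class=mammal), since diet is carnivore.

Out, Out, In, Out, Out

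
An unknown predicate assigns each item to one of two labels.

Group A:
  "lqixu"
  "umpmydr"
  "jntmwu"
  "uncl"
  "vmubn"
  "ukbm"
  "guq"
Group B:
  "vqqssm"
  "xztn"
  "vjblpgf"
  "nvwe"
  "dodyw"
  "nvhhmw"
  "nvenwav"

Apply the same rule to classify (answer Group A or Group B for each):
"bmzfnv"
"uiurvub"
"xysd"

Group B, Group A, Group B

'Group A' ⟺ contains 'u'.
"bmzfnv": no 'u', does not pass → Group B. "uiurvub": has 'u', matches → Group A. "xysd": no 'u', does not pass → Group B.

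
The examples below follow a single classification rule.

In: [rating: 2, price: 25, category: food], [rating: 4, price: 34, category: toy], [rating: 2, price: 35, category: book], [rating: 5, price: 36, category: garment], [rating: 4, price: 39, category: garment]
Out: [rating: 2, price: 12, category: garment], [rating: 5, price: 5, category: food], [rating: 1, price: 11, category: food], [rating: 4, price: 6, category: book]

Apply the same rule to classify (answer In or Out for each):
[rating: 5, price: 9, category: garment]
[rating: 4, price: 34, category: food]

Out, In

The distinguishing property — price ≥ 25 — holds for all the 'In' cases and none of the 'Out' cases.
[rating: 5, price: 9, category: garment] — price = 9, hence Out.
[rating: 4, price: 34, category: food] — price = 34, hence In.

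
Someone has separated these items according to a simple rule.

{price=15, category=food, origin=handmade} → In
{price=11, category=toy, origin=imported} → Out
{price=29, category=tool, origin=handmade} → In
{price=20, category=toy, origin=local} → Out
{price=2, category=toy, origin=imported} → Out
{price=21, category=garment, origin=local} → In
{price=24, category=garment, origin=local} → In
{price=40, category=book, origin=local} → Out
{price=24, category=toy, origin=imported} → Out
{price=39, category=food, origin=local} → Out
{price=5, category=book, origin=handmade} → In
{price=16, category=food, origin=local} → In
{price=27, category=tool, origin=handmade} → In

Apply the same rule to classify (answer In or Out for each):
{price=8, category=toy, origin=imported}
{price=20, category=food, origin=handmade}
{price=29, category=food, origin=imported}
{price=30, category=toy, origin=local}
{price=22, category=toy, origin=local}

Out, In, In, Out, Out

One predicate separates the groups cleanly: category is not toy AND price ≤ 29.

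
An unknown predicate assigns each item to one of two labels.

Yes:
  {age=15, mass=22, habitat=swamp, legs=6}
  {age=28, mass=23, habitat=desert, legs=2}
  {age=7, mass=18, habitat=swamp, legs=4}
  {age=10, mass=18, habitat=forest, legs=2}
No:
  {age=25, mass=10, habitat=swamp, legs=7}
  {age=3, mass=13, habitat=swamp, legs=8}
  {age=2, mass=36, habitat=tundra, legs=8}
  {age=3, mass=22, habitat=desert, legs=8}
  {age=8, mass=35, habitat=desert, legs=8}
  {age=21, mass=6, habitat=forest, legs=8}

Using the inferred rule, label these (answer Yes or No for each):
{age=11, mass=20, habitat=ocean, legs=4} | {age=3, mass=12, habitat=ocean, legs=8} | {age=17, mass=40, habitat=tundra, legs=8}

Yes, No, No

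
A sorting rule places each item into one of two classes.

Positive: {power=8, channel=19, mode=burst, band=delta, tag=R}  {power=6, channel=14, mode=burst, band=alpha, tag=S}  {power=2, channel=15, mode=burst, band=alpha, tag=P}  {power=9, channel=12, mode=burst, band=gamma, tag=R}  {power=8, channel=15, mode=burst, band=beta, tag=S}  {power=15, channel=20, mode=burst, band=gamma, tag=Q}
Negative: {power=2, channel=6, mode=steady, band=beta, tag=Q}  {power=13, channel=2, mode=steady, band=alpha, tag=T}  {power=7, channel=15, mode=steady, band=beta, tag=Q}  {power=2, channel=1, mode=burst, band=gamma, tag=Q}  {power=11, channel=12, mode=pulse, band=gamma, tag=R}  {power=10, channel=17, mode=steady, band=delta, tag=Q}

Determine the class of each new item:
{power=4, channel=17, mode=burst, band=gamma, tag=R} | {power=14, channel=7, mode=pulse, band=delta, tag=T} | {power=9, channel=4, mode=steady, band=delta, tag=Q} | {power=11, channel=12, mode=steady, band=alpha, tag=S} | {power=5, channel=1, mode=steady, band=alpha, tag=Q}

A rule that fits every label: mode is burst AND channel ≥ 2 — true of each 'Positive' example, false of each 'Negative' one.
Positive: {power=4, channel=17, mode=burst, band=gamma, tag=R}, since mode is burst, channel = 17.
Negative: {power=14, channel=7, mode=pulse, band=delta, tag=T}, since mode is pulse, channel = 7.
Negative: {power=9, channel=4, mode=steady, band=delta, tag=Q}, since mode is steady, channel = 4.
Negative: {power=11, channel=12, mode=steady, band=alpha, tag=S}, since mode is steady, channel = 12.
Negative: {power=5, channel=1, mode=steady, band=alpha, tag=Q}, since mode is steady, channel = 1.

Positive, Negative, Negative, Negative, Negative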